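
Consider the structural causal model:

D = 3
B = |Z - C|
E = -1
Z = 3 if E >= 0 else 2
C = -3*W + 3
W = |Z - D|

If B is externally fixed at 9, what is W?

1

do(B=9) replaces the equation B = |Z - C| with the constant B = 9.
No directed path runs from B to W, so W keeps its natural value.
Z = 3 if E >= 0 else 2  [with E=-1]  = 2
W = |Z - D|  [with Z=2, D=3]  = 1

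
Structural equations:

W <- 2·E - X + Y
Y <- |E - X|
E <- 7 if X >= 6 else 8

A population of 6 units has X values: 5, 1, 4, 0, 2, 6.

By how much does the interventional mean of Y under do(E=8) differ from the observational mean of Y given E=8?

do(E=8) breaks E's dependence on X. With E=8 fixed, Y across the units is 3, 7, 4, 8, 6, 2, mean 5.
Observing E=8 restricts to units where E's equation naturally yields 8: X ∈ {5, 1, 4, 0, 2}. In that subpopulation Y = 3, 7, 4, 8, 6, mean 5.6.
Difference = 5 − 5.6 = -0.6.

-0.6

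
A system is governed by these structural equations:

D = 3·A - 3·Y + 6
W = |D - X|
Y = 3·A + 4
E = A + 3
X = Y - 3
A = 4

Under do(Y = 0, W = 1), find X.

-3

The joint intervention fixes Y = 0, W = 1, removing each variable's own equation.
X = Y - 3  [with Y=0]  = -3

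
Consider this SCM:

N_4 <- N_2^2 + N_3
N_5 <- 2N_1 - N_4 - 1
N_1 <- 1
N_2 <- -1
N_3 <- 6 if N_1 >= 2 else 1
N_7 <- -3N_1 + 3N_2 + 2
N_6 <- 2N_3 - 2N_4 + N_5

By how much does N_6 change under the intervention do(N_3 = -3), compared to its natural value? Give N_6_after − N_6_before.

4

The intervention breaks the incoming arrows to N_3: N_3 <- 6 if N_1 >= 2 else 1 no longer applies, and N_3 = -3.
N_4 = N_2^2 + N_3  [with N_2=-1, N_3=-3]  = -2
N_5 = 2N_1 - N_4 - 1  [with N_1=1, N_4=-2]  = 3
N_6 = 2N_3 - 2N_4 + N_5  [with N_3=-3, N_4=-2, N_5=3]  = 1
Without intervention: N_3 = 6 if N_1 >= 2 else 1  [with N_1=1]  = 1; N_4 = N_2^2 + N_3  [with N_2=-1, N_3=1]  = 2; N_5 = 2N_1 - N_4 - 1  [with N_1=1, N_4=2]  = -1; N_6 = 2N_3 - 2N_4 + N_5  [with N_3=1, N_4=2, N_5=-1]  = -3.
Change = 1 − (-3) = 4.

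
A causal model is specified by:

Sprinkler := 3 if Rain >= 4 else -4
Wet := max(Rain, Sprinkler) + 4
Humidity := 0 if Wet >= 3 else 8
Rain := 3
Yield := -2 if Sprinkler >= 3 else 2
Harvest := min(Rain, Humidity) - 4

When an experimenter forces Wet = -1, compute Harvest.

-1

The intervention breaks the incoming arrows to Wet: Wet := max(Rain, Sprinkler) + 4 no longer applies, and Wet = -1.
Humidity = 0 if Wet >= 3 else 8  [with Wet=-1]  = 8
Harvest = min(Rain, Humidity) - 4  [with Rain=3, Humidity=8]  = -1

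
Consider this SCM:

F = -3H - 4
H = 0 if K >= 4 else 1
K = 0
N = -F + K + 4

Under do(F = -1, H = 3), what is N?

5

The joint intervention fixes F = -1, H = 3, removing each variable's own equation.
N = -F + K + 4  [with F=-1, K=0]  = 5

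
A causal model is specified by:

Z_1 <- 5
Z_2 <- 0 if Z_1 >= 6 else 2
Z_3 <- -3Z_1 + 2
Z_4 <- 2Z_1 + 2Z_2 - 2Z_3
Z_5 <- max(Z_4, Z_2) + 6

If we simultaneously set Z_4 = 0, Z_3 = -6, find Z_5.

The joint intervention fixes Z_4 = 0, Z_3 = -6, removing each variable's own equation.
Z_2 = 0 if Z_1 >= 6 else 2  [with Z_1=5]  = 2
Z_5 = max(Z_4, Z_2) + 6  [with Z_4=0, Z_2=2]  = 8

8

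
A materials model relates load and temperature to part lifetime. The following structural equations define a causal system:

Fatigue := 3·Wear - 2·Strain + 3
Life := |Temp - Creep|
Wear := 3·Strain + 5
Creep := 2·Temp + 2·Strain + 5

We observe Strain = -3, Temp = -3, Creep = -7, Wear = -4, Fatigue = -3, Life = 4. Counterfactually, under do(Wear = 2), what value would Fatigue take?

15

Intervening sets Wear = 2 and removes its equation (Wear := 3·Strain + 5).
Fatigue = 3·Wear - 2·Strain + 3  [with Wear=2, Strain=-3]  = 15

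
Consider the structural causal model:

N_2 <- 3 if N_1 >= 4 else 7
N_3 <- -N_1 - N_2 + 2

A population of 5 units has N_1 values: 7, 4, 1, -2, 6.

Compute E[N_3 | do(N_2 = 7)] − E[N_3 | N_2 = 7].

Every unit gets N_2=7 under the intervention. N_3 values become -12, -9, -6, -3, -11; E[N_3|do(N_2=7)] = -8.2.
Observing N_2=7 restricts to units where N_2's equation naturally yields 7: N_1 ∈ {1, -2}. In that subpopulation N_3 = -6, -3, mean -4.5.
Difference = -8.2 − (-4.5) = -3.7.

-3.7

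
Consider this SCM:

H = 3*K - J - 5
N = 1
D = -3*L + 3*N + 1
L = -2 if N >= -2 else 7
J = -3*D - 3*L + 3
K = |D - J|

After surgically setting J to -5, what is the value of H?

Under do(J=-5), the mechanism J = -3*D - 3*L + 3 is discarded; J is fixed at -5.
L = -2 if N >= -2 else 7  [with N=1]  = -2
D = -3*L + 3*N + 1  [with L=-2, N=1]  = 10
K = |D - J|  [with D=10, J=-5]  = 15
H = 3*K - J - 5  [with K=15, J=-5]  = 45

45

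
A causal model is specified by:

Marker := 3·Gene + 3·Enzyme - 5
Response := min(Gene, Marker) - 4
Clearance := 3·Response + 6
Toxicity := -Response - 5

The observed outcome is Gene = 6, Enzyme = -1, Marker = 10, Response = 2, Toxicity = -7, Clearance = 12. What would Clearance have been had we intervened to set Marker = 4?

6

The intervention breaks the incoming arrows to Marker: Marker := 3·Gene + 3·Enzyme - 5 no longer applies, and Marker = 4.
Response = min(Gene, Marker) - 4  [with Gene=6, Marker=4]  = 0
Clearance = 3·Response + 6  [with Response=0]  = 6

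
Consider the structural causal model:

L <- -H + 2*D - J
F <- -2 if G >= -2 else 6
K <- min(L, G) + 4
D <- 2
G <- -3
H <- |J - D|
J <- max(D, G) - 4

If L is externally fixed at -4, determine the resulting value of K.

0

Under do(L=-4), the mechanism L <- -H + 2*D - J is discarded; L is fixed at -4.
K = min(L, G) + 4  [with L=-4, G=-3]  = 0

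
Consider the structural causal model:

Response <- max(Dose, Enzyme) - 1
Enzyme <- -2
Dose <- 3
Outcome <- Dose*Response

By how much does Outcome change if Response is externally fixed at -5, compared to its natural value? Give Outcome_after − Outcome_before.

-21

The intervention breaks the incoming arrows to Response: Response <- max(Dose, Enzyme) - 1 no longer applies, and Response = -5.
Outcome = Dose*Response  [with Dose=3, Response=-5]  = -15
Without intervention: Response = max(Dose, Enzyme) - 1  [with Dose=3, Enzyme=-2]  = 2; Outcome = Dose*Response  [with Dose=3, Response=2]  = 6.
Change = -15 − 6 = -21.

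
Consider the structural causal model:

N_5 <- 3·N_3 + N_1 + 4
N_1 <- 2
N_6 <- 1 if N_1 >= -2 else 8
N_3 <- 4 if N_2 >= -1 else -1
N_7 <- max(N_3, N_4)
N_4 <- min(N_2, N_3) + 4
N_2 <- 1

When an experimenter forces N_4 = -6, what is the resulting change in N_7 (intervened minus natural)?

-1

The intervention breaks the incoming arrows to N_4: N_4 <- min(N_2, N_3) + 4 no longer applies, and N_4 = -6.
N_3 = 4 if N_2 >= -1 else -1  [with N_2=1]  = 4
N_7 = max(N_3, N_4)  [with N_3=4, N_4=-6]  = 4
Without intervention: N_3 = 4 if N_2 >= -1 else -1  [with N_2=1]  = 4; N_4 = min(N_2, N_3) + 4  [with N_2=1, N_3=4]  = 5; N_7 = max(N_3, N_4)  [with N_3=4, N_4=5]  = 5.
Change = 4 − 5 = -1.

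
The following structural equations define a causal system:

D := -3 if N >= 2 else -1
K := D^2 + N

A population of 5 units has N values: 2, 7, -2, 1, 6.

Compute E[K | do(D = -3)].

do(D=-3) breaks D's dependence on N. With D=-3 fixed, K across the units is 11, 16, 7, 10, 15, mean 11.8.

11.8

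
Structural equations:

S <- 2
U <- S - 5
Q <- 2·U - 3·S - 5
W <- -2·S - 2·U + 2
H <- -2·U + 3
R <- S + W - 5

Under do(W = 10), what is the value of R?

7

Under do(W=10), the mechanism W <- -2·S - 2·U + 2 is discarded; W is fixed at 10.
R = S + W - 5  [with S=2, W=10]  = 7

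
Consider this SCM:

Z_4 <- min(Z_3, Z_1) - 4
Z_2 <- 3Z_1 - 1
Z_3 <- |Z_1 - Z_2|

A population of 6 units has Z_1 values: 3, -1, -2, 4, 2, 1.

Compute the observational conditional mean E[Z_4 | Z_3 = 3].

-3.5

Conditioning on Z_3=3 selects the 2 unit(s) with Z_1 ∈ {-1, 2}. Their Z_4 values: -5, -2. Mean = -3.5.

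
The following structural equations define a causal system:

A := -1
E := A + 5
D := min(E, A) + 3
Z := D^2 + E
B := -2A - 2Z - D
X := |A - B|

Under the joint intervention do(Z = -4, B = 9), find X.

The joint intervention fixes Z = -4, B = 9, removing each variable's own equation.
X = |A - B|  [with A=-1, B=9]  = 10

10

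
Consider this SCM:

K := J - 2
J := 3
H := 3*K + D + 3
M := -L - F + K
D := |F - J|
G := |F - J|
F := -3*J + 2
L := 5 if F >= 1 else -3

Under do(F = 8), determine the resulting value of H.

11

Under do(F=8), the mechanism F := -3*J + 2 is discarded; F is fixed at 8.
D = |F - J|  [with F=8, J=3]  = 5
K = J - 2  [with J=3]  = 1
H = 3*K + D + 3  [with K=1, D=5]  = 11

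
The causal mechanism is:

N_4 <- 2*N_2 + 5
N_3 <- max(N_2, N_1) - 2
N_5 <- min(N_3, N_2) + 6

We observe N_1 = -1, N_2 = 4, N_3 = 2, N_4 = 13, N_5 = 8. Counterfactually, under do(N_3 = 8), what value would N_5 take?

10

do(N_3=8) replaces the equation N_3 <- max(N_2, N_1) - 2 with the constant N_3 = 8.
N_5 = min(N_3, N_2) + 6  [with N_3=8, N_2=4]  = 10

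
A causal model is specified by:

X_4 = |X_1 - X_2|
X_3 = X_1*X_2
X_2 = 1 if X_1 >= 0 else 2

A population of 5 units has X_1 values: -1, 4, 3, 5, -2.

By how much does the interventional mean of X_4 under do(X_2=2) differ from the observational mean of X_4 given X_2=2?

-0.9

The intervention sets X_2=2 in all 5 units regardless of X_1. Recomputing X_4 per unit gives 3, 2, 1, 3, 4; average 2.6.
Observing X_2=2 restricts to units where X_2's equation naturally yields 2: X_1 ∈ {-1, -2}. In that subpopulation X_4 = 3, 4, mean 3.5.
Difference = 2.6 − 3.5 = -0.9.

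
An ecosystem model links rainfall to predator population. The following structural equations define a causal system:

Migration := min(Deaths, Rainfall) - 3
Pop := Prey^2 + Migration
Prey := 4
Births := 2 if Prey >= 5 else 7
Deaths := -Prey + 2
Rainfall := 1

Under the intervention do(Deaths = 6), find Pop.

14

Under do(Deaths=6), the mechanism Deaths := -Prey + 2 is discarded; Deaths is fixed at 6.
Migration = min(Deaths, Rainfall) - 3  [with Deaths=6, Rainfall=1]  = -2
Pop = Prey^2 + Migration  [with Prey=4, Migration=-2]  = 14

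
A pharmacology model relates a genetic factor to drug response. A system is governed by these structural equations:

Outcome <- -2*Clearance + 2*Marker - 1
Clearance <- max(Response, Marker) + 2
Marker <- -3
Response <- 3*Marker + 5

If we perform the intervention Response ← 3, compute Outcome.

Under do(Response=3), the mechanism Response <- 3*Marker + 5 is discarded; Response is fixed at 3.
Clearance = max(Response, Marker) + 2  [with Response=3, Marker=-3]  = 5
Outcome = -2*Clearance + 2*Marker - 1  [with Clearance=5, Marker=-3]  = -17

-17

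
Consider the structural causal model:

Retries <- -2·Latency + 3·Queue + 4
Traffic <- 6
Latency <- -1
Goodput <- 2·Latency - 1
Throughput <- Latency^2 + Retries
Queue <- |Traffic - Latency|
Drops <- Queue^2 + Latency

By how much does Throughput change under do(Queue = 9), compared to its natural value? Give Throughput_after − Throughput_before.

6

The intervention breaks the incoming arrows to Queue: Queue <- |Traffic - Latency| no longer applies, and Queue = 9.
Retries = -2·Latency + 3·Queue + 4  [with Latency=-1, Queue=9]  = 33
Throughput = Latency^2 + Retries  [with Latency=-1, Retries=33]  = 34
Without intervention: Queue = |Traffic - Latency|  [with Traffic=6, Latency=-1]  = 7; Retries = -2·Latency + 3·Queue + 4  [with Latency=-1, Queue=7]  = 27; Throughput = Latency^2 + Retries  [with Latency=-1, Retries=27]  = 28.
Change = 34 − 28 = 6.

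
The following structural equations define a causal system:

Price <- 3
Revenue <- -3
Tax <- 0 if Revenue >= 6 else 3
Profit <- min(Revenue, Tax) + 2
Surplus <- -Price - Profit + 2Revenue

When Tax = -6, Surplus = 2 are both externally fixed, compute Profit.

The joint intervention fixes Tax = -6, Surplus = 2, removing each variable's own equation.
Profit = min(Revenue, Tax) + 2  [with Revenue=-3, Tax=-6]  = -4

-4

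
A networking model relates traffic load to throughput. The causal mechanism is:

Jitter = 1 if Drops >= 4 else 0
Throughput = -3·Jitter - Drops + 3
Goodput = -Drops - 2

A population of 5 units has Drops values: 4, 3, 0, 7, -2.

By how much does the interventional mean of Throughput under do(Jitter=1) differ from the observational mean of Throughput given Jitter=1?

The intervention sets Jitter=1 in all 5 units regardless of Drops. Recomputing Throughput per unit gives -4, -3, 0, -7, 2; average -2.4.
Conditioning on Jitter=1 selects the 2 unit(s) with Drops ∈ {4, 7}. Their Throughput values: -4, -7. Mean = -5.5.
Difference = -2.4 − (-5.5) = 3.1.

3.1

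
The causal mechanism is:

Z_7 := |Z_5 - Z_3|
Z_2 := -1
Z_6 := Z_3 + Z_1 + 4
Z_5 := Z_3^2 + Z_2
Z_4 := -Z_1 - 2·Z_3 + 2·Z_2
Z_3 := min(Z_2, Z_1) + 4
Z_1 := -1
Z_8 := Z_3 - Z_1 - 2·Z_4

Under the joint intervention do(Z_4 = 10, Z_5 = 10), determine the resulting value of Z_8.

The joint intervention fixes Z_4 = 10, Z_5 = 10, removing each variable's own equation.
Z_3 = min(Z_2, Z_1) + 4  [with Z_2=-1, Z_1=-1]  = 3
Z_8 = Z_3 - Z_1 - 2·Z_4  [with Z_3=3, Z_1=-1, Z_4=10]  = -16

-16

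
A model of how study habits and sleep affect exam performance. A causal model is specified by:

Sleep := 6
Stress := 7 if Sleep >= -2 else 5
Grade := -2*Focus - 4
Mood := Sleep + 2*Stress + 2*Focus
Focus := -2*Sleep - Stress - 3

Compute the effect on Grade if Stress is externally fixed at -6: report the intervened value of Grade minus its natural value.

-26

do(Stress=-6) replaces the equation Stress := 7 if Sleep >= -2 else 5 with the constant Stress = -6.
Focus = -2*Sleep - Stress - 3  [with Sleep=6, Stress=-6]  = -9
Grade = -2*Focus - 4  [with Focus=-9]  = 14
Without intervention: Stress = 7 if Sleep >= -2 else 5  [with Sleep=6]  = 7; Focus = -2*Sleep - Stress - 3  [with Sleep=6, Stress=7]  = -22; Grade = -2*Focus - 4  [with Focus=-22]  = 40.
Change = 14 − 40 = -26.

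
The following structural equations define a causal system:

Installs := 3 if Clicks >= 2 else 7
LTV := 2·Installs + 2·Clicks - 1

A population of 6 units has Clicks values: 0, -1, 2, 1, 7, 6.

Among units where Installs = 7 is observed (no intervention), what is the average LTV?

E[LTV|Installs=7] averages over only the 3 units with Installs=7 (Clicks = 0, -1, 1): LTV = 13, 11, 15, mean 13.

13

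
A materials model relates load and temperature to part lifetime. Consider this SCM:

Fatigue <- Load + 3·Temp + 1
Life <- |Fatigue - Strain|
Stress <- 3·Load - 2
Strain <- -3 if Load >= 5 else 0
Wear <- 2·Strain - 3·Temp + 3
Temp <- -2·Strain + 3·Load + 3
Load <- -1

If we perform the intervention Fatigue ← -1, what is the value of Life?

Intervening sets Fatigue = -1 and removes its equation (Fatigue <- Load + 3·Temp + 1).
Strain = -3 if Load >= 5 else 0  [with Load=-1]  = 0
Life = |Fatigue - Strain|  [with Fatigue=-1, Strain=0]  = 1

1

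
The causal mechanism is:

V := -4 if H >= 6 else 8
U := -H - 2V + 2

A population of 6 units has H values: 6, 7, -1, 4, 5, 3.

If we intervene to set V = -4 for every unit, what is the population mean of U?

6

Under do(V=-4), V's equation is replaced by V=-4 for every unit. Per-unit U: 4, 3, 11, 6, 5, 7. Mean = 6.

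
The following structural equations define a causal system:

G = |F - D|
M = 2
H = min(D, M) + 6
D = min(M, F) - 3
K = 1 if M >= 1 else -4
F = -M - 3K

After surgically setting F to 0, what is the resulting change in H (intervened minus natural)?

5

do(F=0) replaces the equation F = -M - 3K with the constant F = 0.
D = min(M, F) - 3  [with M=2, F=0]  = -3
H = min(D, M) + 6  [with D=-3, M=2]  = 3
Without intervention: K = 1 if M >= 1 else -4  [with M=2]  = 1; F = -M - 3K  [with M=2, K=1]  = -5; D = min(M, F) - 3  [with M=2, F=-5]  = -8; H = min(D, M) + 6  [with D=-8, M=2]  = -2.
Change = 3 − (-2) = 5.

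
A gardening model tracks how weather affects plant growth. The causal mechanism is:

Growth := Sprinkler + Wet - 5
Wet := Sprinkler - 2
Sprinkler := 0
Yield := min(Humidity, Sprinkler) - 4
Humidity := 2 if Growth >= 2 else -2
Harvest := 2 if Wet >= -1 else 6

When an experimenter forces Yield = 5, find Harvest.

6

The intervention breaks the incoming arrows to Yield: Yield := min(Humidity, Sprinkler) - 4 no longer applies, and Yield = 5.
Since Harvest is not a descendant of the intervened variable, it is unaffected.
Wet = Sprinkler - 2  [with Sprinkler=0]  = -2
Harvest = 2 if Wet >= -1 else 6  [with Wet=-2]  = 6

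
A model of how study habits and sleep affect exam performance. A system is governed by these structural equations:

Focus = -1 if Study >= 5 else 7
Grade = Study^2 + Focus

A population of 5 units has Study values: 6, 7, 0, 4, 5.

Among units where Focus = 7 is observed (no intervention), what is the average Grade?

15

Observing Focus=7 restricts to units where Focus's equation naturally yields 7: Study ∈ {0, 4}. In that subpopulation Grade = 7, 23, mean 15.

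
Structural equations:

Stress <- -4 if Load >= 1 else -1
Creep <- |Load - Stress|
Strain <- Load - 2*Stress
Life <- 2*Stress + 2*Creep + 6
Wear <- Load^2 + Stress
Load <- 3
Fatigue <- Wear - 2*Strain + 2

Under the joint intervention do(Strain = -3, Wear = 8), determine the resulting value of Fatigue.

16

Setting Strain = -3, Wear = 8 by intervention discards those variables' equations.
Fatigue = Wear - 2*Strain + 2  [with Wear=8, Strain=-3]  = 16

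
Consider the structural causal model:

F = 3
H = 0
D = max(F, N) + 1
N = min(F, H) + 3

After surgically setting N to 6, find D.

7

The intervention breaks the incoming arrows to N: N = min(F, H) + 3 no longer applies, and N = 6.
D = max(F, N) + 1  [with F=3, N=6]  = 7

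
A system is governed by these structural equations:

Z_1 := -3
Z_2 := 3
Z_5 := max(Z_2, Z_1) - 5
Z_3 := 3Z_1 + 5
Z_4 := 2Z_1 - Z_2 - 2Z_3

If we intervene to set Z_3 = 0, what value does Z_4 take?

The intervention breaks the incoming arrows to Z_3: Z_3 := 3Z_1 + 5 no longer applies, and Z_3 = 0.
Z_4 = 2Z_1 - Z_2 - 2Z_3  [with Z_1=-3, Z_2=3, Z_3=0]  = -9

-9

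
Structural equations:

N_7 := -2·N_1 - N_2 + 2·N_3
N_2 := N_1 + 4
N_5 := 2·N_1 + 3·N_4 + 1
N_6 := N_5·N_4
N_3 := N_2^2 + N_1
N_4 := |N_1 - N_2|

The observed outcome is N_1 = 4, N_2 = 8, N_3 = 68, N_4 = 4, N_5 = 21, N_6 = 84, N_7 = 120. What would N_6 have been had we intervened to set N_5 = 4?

The intervention breaks the incoming arrows to N_5: N_5 := 2·N_1 + 3·N_4 + 1 no longer applies, and N_5 = 4.
N_2 = N_1 + 4  [with N_1=4]  = 8
N_4 = |N_1 - N_2|  [with N_1=4, N_2=8]  = 4
N_6 = N_5·N_4  [with N_5=4, N_4=4]  = 16

16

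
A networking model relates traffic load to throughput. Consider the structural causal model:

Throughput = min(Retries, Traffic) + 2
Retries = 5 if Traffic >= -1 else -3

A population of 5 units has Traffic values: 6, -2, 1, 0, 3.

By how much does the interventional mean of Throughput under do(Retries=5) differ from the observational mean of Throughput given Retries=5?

The intervention sets Retries=5 in all 5 units regardless of Traffic. Recomputing Throughput per unit gives 7, 0, 3, 2, 5; average 3.4.
E[Throughput|Retries=5] averages over only the 4 units with Retries=5 (Traffic = 6, 1, 0, 3): Throughput = 7, 3, 2, 5, mean 4.25.
Difference = 3.4 − 4.25 = -0.85.

-0.85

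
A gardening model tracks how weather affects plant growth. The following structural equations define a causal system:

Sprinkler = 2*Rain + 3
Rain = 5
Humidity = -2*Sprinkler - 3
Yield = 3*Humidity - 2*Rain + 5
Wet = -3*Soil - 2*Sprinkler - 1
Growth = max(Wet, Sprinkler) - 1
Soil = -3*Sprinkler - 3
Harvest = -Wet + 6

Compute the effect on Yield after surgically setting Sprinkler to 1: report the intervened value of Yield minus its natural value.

72

Under do(Sprinkler=1), the mechanism Sprinkler = 2*Rain + 3 is discarded; Sprinkler is fixed at 1.
Humidity = -2*Sprinkler - 3  [with Sprinkler=1]  = -5
Yield = 3*Humidity - 2*Rain + 5  [with Humidity=-5, Rain=5]  = -20
Without intervention: Sprinkler = 2*Rain + 3  [with Rain=5]  = 13; Humidity = -2*Sprinkler - 3  [with Sprinkler=13]  = -29; Yield = 3*Humidity - 2*Rain + 5  [with Humidity=-29, Rain=5]  = -92.
Change = -20 − (-92) = 72.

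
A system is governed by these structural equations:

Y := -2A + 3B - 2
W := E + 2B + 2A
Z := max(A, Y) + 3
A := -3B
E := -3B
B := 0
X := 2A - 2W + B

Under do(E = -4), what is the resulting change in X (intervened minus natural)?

8

Under do(E=-4), the mechanism E := -3B is discarded; E is fixed at -4.
A = -3B  [with B=0]  = 0
W = E + 2B + 2A  [with E=-4, B=0, A=0]  = -4
X = 2A - 2W + B  [with A=0, W=-4, B=0]  = 8
Without intervention: E = -3B  [with B=0]  = 0; A = -3B  [with B=0]  = 0; W = E + 2B + 2A  [with E=0, B=0, A=0]  = 0; X = 2A - 2W + B  [with A=0, W=0, B=0]  = 0.
Change = 8 − 0 = 8.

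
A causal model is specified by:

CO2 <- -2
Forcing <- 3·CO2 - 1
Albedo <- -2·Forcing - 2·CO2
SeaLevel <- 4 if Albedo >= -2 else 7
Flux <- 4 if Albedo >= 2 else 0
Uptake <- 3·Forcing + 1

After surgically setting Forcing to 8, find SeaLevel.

7

Under do(Forcing=8), the mechanism Forcing <- 3·CO2 - 1 is discarded; Forcing is fixed at 8.
Albedo = -2·Forcing - 2·CO2  [with Forcing=8, CO2=-2]  = -12
SeaLevel = 4 if Albedo >= -2 else 7  [with Albedo=-12]  = 7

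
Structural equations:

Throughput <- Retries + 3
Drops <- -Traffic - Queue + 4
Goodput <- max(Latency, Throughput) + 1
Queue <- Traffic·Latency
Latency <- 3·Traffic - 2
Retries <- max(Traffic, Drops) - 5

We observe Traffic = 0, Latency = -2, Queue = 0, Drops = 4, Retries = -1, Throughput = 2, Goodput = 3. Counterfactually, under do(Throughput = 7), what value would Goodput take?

Intervening sets Throughput = 7 and removes its equation (Throughput <- Retries + 3).
Latency = 3·Traffic - 2  [with Traffic=0]  = -2
Goodput = max(Latency, Throughput) + 1  [with Latency=-2, Throughput=7]  = 8

8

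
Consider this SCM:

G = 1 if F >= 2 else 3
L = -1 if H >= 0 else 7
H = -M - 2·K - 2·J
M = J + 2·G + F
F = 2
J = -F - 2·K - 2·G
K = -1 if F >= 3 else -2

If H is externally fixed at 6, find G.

do(H=6) replaces the equation H = -M - 2·K - 2·J with the constant H = 6.
G is not downstream of the intervention, so its value is determined by the original equations.
G = 1 if F >= 2 else 3  [with F=2]  = 1

1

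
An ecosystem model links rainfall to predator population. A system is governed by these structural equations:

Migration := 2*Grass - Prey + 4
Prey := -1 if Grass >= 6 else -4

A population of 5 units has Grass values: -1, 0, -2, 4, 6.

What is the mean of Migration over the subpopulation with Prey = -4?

E[Migration|Prey=-4] averages over only the 4 units with Prey=-4 (Grass = -1, 0, -2, 4): Migration = 6, 8, 4, 16, mean 8.5.

8.5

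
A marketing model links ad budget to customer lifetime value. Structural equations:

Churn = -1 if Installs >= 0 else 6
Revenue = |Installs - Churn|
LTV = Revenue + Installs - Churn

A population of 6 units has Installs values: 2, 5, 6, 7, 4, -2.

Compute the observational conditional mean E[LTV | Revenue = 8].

Observing Revenue=8 restricts to units where Revenue's equation naturally yields 8: Installs ∈ {7, -2}. In that subpopulation LTV = 16, 0, mean 8.

8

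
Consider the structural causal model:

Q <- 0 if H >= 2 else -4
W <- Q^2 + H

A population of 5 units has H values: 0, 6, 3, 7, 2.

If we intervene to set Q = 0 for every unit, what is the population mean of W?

The intervention sets Q=0 in all 5 units regardless of H. Recomputing W per unit gives 0, 6, 3, 7, 2; average 3.6.

3.6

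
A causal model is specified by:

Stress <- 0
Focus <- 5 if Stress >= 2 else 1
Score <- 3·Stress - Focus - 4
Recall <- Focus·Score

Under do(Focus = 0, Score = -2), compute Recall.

Setting Focus = 0, Score = -2 by intervention discards those variables' equations.
Recall = Focus·Score  [with Focus=0, Score=-2]  = 0

0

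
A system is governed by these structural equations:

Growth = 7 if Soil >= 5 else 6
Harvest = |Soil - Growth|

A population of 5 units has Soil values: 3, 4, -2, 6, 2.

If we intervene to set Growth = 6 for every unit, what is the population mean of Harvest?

The intervention sets Growth=6 in all 5 units regardless of Soil. Recomputing Harvest per unit gives 3, 2, 8, 0, 4; average 3.4.

3.4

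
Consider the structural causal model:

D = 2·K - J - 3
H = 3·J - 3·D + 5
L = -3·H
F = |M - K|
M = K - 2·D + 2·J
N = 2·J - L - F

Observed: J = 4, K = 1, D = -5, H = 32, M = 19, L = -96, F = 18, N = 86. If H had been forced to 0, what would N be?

do(H=0) replaces the equation H = 3·J - 3·D + 5 with the constant H = 0.
D = 2·K - J - 3  [with K=1, J=4]  = -5
M = K - 2·D + 2·J  [with K=1, D=-5, J=4]  = 19
L = -3·H  [with H=0]  = 0
F = |M - K|  [with M=19, K=1]  = 18
N = 2·J - L - F  [with J=4, L=0, F=18]  = -10

-10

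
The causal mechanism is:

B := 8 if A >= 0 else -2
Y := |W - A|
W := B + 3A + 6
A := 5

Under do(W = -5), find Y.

10

The intervention breaks the incoming arrows to W: W := B + 3A + 6 no longer applies, and W = -5.
Y = |W - A|  [with W=-5, A=5]  = 10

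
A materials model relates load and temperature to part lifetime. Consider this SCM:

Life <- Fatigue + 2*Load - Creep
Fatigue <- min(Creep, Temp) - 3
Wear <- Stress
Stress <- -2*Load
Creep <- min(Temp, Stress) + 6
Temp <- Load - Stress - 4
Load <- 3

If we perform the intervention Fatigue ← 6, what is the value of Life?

Intervening sets Fatigue = 6 and removes its equation (Fatigue <- min(Creep, Temp) - 3).
Stress = -2*Load  [with Load=3]  = -6
Temp = Load - Stress - 4  [with Load=3, Stress=-6]  = 5
Creep = min(Temp, Stress) + 6  [with Temp=5, Stress=-6]  = 0
Life = Fatigue + 2*Load - Creep  [with Fatigue=6, Load=3, Creep=0]  = 12

12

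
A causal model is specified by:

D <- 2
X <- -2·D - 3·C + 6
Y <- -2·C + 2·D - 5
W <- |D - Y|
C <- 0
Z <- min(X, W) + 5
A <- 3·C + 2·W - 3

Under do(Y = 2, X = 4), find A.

-3

Setting Y = 2, X = 4 by intervention discards those variables' equations.
W = |D - Y|  [with D=2, Y=2]  = 0
A = 3·C + 2·W - 3  [with C=0, W=0]  = -3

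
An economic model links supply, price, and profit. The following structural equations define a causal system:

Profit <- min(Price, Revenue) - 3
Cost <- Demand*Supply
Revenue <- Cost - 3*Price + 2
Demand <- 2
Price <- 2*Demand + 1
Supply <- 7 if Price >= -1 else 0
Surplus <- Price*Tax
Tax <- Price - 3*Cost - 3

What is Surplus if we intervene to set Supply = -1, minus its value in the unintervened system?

The intervention breaks the incoming arrows to Supply: Supply <- 7 if Price >= -1 else 0 no longer applies, and Supply = -1.
Price = 2*Demand + 1  [with Demand=2]  = 5
Cost = Demand*Supply  [with Demand=2, Supply=-1]  = -2
Tax = Price - 3*Cost - 3  [with Price=5, Cost=-2]  = 8
Surplus = Price*Tax  [with Price=5, Tax=8]  = 40
Without intervention: Price = 2*Demand + 1  [with Demand=2]  = 5; Supply = 7 if Price >= -1 else 0  [with Price=5]  = 7; Cost = Demand*Supply  [with Demand=2, Supply=7]  = 14; Tax = Price - 3*Cost - 3  [with Price=5, Cost=14]  = -40; Surplus = Price*Tax  [with Price=5, Tax=-40]  = -200.
Change = 40 − (-200) = 240.

240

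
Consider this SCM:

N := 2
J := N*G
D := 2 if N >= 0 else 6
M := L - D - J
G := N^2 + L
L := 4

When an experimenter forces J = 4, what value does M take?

The intervention breaks the incoming arrows to J: J := N*G no longer applies, and J = 4.
D = 2 if N >= 0 else 6  [with N=2]  = 2
M = L - D - J  [with L=4, D=2, J=4]  = -2

-2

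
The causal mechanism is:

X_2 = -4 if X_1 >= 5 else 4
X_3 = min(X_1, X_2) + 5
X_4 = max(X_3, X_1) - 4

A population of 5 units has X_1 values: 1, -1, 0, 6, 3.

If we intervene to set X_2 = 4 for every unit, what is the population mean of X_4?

do(X_2=4) breaks X_2's dependence on X_1. With X_2=4 fixed, X_4 across the units is 2, 0, 1, 5, 4, mean 2.4.

2.4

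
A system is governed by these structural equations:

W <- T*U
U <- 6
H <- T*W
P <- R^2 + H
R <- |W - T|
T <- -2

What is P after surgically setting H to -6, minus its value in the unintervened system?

-30

Under do(H=-6), the mechanism H <- T*W is discarded; H is fixed at -6.
W = T*U  [with T=-2, U=6]  = -12
R = |W - T|  [with W=-12, T=-2]  = 10
P = R^2 + H  [with R=10, H=-6]  = 94
Without intervention: W = T*U  [with T=-2, U=6]  = -12; H = T*W  [with T=-2, W=-12]  = 24; R = |W - T|  [with W=-12, T=-2]  = 10; P = R^2 + H  [with R=10, H=24]  = 124.
Change = 94 − 124 = -30.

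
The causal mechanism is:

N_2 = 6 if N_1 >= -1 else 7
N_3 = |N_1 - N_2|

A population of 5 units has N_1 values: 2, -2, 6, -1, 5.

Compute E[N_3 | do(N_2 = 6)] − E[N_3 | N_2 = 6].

do(N_2=6) breaks N_2's dependence on N_1. With N_2=6 fixed, N_3 across the units is 4, 8, 0, 7, 1, mean 4.
Observing N_2=6 restricts to units where N_2's equation naturally yields 6: N_1 ∈ {2, 6, -1, 5}. In that subpopulation N_3 = 4, 0, 7, 1, mean 3.
Difference = 4 − 3 = 1.

1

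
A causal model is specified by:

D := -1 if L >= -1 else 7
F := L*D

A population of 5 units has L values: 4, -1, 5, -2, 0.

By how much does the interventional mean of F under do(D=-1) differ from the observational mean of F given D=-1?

0.8

do(D=-1) breaks D's dependence on L. With D=-1 fixed, F across the units is -4, 1, -5, 2, 0, mean -1.2.
Conditioning on D=-1 selects the 4 unit(s) with L ∈ {4, -1, 5, 0}. Their F values: -4, 1, -5, 0. Mean = -2.
Difference = -1.2 − (-2) = 0.8.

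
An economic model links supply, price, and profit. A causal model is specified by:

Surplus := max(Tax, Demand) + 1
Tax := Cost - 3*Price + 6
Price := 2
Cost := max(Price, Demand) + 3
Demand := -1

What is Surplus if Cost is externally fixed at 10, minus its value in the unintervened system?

5

do(Cost=10) replaces the equation Cost := max(Price, Demand) + 3 with the constant Cost = 10.
Tax = Cost - 3*Price + 6  [with Cost=10, Price=2]  = 10
Surplus = max(Tax, Demand) + 1  [with Tax=10, Demand=-1]  = 11
Without intervention: Cost = max(Price, Demand) + 3  [with Price=2, Demand=-1]  = 5; Tax = Cost - 3*Price + 6  [with Cost=5, Price=2]  = 5; Surplus = max(Tax, Demand) + 1  [with Tax=5, Demand=-1]  = 6.
Change = 11 − 6 = 5.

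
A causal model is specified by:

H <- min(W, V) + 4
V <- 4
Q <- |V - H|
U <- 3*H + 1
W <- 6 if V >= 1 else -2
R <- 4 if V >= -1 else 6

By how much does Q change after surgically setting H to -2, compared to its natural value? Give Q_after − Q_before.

The intervention breaks the incoming arrows to H: H <- min(W, V) + 4 no longer applies, and H = -2.
Q = |V - H|  [with V=4, H=-2]  = 6
Without intervention: W = 6 if V >= 1 else -2  [with V=4]  = 6; H = min(W, V) + 4  [with W=6, V=4]  = 8; Q = |V - H|  [with V=4, H=8]  = 4.
Change = 6 − 4 = 2.

2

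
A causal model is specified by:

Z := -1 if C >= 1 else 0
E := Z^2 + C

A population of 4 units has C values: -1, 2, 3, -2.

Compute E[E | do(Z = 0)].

0.5

Every unit gets Z=0 under the intervention. E values become -1, 2, 3, -2; E[E|do(Z=0)] = 0.5.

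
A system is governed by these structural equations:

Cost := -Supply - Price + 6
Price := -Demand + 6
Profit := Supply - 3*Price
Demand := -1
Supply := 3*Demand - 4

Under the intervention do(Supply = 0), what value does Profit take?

-21

do(Supply=0) replaces the equation Supply := 3*Demand - 4 with the constant Supply = 0.
Price = -Demand + 6  [with Demand=-1]  = 7
Profit = Supply - 3*Price  [with Supply=0, Price=7]  = -21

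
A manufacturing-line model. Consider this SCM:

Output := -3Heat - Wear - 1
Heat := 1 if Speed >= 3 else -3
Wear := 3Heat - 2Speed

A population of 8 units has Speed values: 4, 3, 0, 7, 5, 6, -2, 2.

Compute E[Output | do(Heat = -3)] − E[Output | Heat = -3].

Under do(Heat=-3), Heat's equation is replaced by Heat=-3 for every unit. Per-unit Output: 25, 23, 17, 31, 27, 29, 13, 21. Mean = 23.25.
Conditioning on Heat=-3 selects the 3 unit(s) with Speed ∈ {0, -2, 2}. Their Output values: 17, 13, 21. Mean = 17.
Difference = 23.25 − 17 = 6.25.

6.25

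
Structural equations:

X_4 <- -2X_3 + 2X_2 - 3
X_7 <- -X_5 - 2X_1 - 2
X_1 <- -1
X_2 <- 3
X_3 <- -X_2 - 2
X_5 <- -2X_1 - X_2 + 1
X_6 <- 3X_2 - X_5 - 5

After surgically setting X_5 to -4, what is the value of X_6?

The intervention breaks the incoming arrows to X_5: X_5 <- -2X_1 - X_2 + 1 no longer applies, and X_5 = -4.
X_6 = 3X_2 - X_5 - 5  [with X_2=3, X_5=-4]  = 8

8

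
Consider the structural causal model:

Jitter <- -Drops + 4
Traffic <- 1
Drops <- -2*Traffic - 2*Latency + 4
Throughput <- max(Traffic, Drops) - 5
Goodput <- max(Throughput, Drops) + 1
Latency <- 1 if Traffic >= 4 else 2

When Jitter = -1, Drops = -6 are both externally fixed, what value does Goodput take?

The joint intervention fixes Jitter = -1, Drops = -6, removing each variable's own equation.
Throughput = max(Traffic, Drops) - 5  [with Traffic=1, Drops=-6]  = -4
Goodput = max(Throughput, Drops) + 1  [with Throughput=-4, Drops=-6]  = -3

-3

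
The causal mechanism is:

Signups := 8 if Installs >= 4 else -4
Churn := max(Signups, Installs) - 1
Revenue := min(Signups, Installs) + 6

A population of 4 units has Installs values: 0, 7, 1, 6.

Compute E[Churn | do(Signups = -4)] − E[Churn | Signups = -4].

The intervention sets Signups=-4 in all 4 units regardless of Installs. Recomputing Churn per unit gives -1, 6, 0, 5; average 2.5.
Conditioning on Signups=-4 selects the 2 unit(s) with Installs ∈ {0, 1}. Their Churn values: -1, 0. Mean = -0.5.
Difference = 2.5 − (-0.5) = 3.

3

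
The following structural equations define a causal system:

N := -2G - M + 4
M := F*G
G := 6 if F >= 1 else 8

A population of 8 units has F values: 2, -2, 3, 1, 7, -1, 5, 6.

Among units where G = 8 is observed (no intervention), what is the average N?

E[N|G=8] averages over only the 2 units with G=8 (F = -2, -1): N = 4, -4, mean 0.

0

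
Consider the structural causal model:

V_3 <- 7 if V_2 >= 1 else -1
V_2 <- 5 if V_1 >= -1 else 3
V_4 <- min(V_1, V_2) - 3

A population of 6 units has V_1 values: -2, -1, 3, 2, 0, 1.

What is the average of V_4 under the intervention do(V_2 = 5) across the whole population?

do(V_2=5) breaks V_2's dependence on V_1. With V_2=5 fixed, V_4 across the units is -5, -4, 0, -1, -3, -2, mean -2.5.

-2.5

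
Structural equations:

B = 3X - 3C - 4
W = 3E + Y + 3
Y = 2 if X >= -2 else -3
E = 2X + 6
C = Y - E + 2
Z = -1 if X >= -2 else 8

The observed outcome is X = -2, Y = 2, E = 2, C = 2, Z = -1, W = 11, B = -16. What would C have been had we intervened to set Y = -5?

-5

Under do(Y=-5), the mechanism Y = 2 if X >= -2 else -3 is discarded; Y is fixed at -5.
E = 2X + 6  [with X=-2]  = 2
C = Y - E + 2  [with Y=-5, E=2]  = -5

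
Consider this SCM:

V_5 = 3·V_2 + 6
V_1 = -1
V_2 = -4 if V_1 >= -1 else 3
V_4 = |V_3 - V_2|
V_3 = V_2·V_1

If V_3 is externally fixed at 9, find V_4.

13

The intervention breaks the incoming arrows to V_3: V_3 = V_2·V_1 no longer applies, and V_3 = 9.
V_2 = -4 if V_1 >= -1 else 3  [with V_1=-1]  = -4
V_4 = |V_3 - V_2|  [with V_3=9, V_2=-4]  = 13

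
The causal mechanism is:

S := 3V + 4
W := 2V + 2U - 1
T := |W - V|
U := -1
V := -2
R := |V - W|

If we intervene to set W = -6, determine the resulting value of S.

-2

The intervention breaks the incoming arrows to W: W := 2V + 2U - 1 no longer applies, and W = -6.
S is not downstream of the intervention, so its value is determined by the original equations.
S = 3V + 4  [with V=-2]  = -2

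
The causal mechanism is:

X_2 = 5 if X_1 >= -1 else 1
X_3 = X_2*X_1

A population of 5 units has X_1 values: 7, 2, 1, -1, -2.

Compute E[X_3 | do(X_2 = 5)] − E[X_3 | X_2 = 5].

The intervention sets X_2=5 in all 5 units regardless of X_1. Recomputing X_3 per unit gives 35, 10, 5, -5, -10; average 7.
Observing X_2=5 restricts to units where X_2's equation naturally yields 5: X_1 ∈ {7, 2, 1, -1}. In that subpopulation X_3 = 35, 10, 5, -5, mean 11.25.
Difference = 7 − 11.25 = -4.25.

-4.25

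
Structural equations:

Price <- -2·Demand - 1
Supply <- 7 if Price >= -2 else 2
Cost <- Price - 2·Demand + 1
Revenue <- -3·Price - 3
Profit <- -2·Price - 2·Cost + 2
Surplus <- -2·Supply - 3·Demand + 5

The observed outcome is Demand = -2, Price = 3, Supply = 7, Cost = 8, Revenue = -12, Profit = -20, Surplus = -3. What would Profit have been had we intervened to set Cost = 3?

-10

Under do(Cost=3), the mechanism Cost <- Price - 2·Demand + 1 is discarded; Cost is fixed at 3.
Price = -2·Demand - 1  [with Demand=-2]  = 3
Profit = -2·Price - 2·Cost + 2  [with Price=3, Cost=3]  = -10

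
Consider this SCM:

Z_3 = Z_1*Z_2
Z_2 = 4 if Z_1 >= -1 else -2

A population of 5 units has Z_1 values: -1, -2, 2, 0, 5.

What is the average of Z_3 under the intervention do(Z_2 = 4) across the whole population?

Under do(Z_2=4), Z_2's equation is replaced by Z_2=4 for every unit. Per-unit Z_3: -4, -8, 8, 0, 20. Mean = 3.2.

3.2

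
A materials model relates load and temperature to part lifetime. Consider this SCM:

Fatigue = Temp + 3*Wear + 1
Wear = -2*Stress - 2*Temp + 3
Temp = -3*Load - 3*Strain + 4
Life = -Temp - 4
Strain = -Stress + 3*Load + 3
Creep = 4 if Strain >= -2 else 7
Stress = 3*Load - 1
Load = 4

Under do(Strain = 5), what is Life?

19

The intervention breaks the incoming arrows to Strain: Strain = -Stress + 3*Load + 3 no longer applies, and Strain = 5.
Temp = -3*Load - 3*Strain + 4  [with Load=4, Strain=5]  = -23
Life = -Temp - 4  [with Temp=-23]  = 19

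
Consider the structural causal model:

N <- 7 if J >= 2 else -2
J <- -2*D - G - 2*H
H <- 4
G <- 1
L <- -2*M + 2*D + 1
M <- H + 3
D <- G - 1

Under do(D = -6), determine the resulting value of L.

-25

Under do(D=-6), the mechanism D <- G - 1 is discarded; D is fixed at -6.
M = H + 3  [with H=4]  = 7
L = -2*M + 2*D + 1  [with M=7, D=-6]  = -25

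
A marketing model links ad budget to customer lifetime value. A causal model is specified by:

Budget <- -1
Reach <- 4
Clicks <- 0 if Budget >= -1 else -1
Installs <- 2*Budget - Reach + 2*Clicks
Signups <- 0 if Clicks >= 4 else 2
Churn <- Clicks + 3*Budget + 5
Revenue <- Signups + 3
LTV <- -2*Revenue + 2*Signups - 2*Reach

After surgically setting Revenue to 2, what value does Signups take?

The intervention breaks the incoming arrows to Revenue: Revenue <- Signups + 3 no longer applies, and Revenue = 2.
Signups is not downstream of the intervention, so its value is determined by the original equations.
Clicks = 0 if Budget >= -1 else -1  [with Budget=-1]  = 0
Signups = 0 if Clicks >= 4 else 2  [with Clicks=0]  = 2

2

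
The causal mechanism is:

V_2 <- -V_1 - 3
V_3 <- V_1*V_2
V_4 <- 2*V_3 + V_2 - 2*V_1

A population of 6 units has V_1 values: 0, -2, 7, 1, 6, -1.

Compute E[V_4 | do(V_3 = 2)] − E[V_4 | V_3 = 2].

The intervention sets V_3=2 in all 6 units regardless of V_1. Recomputing V_4 per unit gives 1, 7, -20, -2, -17, 4; average -4.5.
Conditioning on V_3=2 selects the 2 unit(s) with V_1 ∈ {-2, -1}. Their V_4 values: 7, 4. Mean = 5.5.
Difference = -4.5 − 5.5 = -10.

-10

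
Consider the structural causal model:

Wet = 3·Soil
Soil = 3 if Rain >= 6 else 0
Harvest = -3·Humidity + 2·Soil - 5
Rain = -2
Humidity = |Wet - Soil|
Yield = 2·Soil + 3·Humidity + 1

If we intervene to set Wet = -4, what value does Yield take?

13

do(Wet=-4) replaces the equation Wet = 3·Soil with the constant Wet = -4.
Soil = 3 if Rain >= 6 else 0  [with Rain=-2]  = 0
Humidity = |Wet - Soil|  [with Wet=-4, Soil=0]  = 4
Yield = 2·Soil + 3·Humidity + 1  [with Soil=0, Humidity=4]  = 13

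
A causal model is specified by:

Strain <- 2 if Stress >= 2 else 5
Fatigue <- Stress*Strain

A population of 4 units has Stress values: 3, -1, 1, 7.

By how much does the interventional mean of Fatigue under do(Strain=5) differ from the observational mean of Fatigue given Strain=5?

Under do(Strain=5), Strain's equation is replaced by Strain=5 for every unit. Per-unit Fatigue: 15, -5, 5, 35. Mean = 12.5.
Observing Strain=5 restricts to units where Strain's equation naturally yields 5: Stress ∈ {-1, 1}. In that subpopulation Fatigue = -5, 5, mean 0.
Difference = 12.5 − 0 = 12.5.

12.5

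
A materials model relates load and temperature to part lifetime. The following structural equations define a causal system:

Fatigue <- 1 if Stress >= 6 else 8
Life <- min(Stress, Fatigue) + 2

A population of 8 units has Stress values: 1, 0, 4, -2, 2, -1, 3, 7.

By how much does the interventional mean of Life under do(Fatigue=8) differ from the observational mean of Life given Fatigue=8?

0.75

Under do(Fatigue=8), Fatigue's equation is replaced by Fatigue=8 for every unit. Per-unit Life: 3, 2, 6, 0, 4, 1, 5, 9. Mean = 3.75.
Observing Fatigue=8 restricts to units where Fatigue's equation naturally yields 8: Stress ∈ {1, 0, 4, -2, 2, -1, 3}. In that subpopulation Life = 3, 2, 6, 0, 4, 1, 5, mean 3.
Difference = 3.75 − 3 = 0.75.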